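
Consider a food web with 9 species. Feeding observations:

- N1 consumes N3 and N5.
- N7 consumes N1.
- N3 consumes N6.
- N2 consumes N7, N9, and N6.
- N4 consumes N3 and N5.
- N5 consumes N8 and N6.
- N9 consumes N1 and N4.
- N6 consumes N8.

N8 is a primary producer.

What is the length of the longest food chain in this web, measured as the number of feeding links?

5 links

One longest chain: N8 → N6 → N3 → N1 → N9 → N2.
It has 6 species and 5 links.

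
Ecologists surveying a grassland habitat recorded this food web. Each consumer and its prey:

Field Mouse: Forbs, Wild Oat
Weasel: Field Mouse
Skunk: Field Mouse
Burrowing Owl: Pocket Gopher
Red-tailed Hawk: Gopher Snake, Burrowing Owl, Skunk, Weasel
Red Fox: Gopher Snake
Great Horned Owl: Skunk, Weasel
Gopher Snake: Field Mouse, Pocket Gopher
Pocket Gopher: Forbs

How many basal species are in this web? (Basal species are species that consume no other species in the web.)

Basal species (no prey listed): Forbs, Wild Oat.
Count: 2.

2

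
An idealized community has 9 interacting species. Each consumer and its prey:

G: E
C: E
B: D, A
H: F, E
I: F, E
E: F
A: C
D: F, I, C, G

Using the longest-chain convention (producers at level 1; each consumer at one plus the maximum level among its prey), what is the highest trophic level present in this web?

5

Producers (level 1): F.
F → E → I → D → B gives B level 5.
No species has a prey at level 5, so no species reaches level 6.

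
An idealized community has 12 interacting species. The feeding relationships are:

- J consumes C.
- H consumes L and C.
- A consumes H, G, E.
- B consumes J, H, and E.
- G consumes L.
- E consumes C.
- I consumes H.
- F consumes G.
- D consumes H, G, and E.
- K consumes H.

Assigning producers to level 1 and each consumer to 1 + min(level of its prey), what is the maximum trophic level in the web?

Producers (level 1): L, C.
Following each consumer down to its lowest-level prey: L → G → F (levels 1 through 3).
All prey of F (G 2) are at level 2 or above, so F is at level 1 + 2 = 3.
Every consumer has at least one prey at level 2 or below, so none exceeds level 3.

3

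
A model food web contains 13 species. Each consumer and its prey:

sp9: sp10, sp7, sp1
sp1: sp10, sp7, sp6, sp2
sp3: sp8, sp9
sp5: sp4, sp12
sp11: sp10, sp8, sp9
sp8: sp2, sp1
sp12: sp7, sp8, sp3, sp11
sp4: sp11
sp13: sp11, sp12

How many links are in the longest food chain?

5 links

One longest chain: sp10 → sp1 → sp8 → sp11 → sp4 → sp5.
It has 6 species and 5 links.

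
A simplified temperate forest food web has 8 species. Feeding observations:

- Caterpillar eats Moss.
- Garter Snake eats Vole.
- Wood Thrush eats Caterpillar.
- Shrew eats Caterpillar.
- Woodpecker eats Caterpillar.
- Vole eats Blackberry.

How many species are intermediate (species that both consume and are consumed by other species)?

Intermediate species (has both prey and predators): Vole, Caterpillar.
Count: 2.

2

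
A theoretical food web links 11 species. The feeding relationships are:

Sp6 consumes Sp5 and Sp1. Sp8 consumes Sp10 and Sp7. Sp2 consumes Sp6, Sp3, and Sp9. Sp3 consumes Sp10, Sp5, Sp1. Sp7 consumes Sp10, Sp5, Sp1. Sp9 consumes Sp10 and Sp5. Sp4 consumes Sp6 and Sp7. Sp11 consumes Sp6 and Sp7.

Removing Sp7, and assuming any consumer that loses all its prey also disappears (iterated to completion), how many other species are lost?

Remove Sp7.
Every predator of it retains at least one other prey: Sp8 still has Sp10; Sp4 still has Sp6; Sp11 still has Sp6.
No consumer loses all prey, so no secondary extinctions occur.

0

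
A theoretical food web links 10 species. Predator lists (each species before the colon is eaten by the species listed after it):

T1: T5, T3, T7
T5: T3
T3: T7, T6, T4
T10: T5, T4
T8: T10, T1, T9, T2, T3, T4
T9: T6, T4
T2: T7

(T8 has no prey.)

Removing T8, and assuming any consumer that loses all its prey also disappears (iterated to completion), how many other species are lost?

9

Remove T8.
Round 1: T10 (all prey gone), T1 (all prey gone), T9 (all prey gone), T2 (all prey gone) → extinct.
Round 2: T5 (all prey gone) → extinct.
Round 3: T3 (all prey gone) → extinct.
Round 4: T7 (all prey gone), T6 (all prey gone), T4 (all prey gone) → extinct.
No further losses. Total secondary extinctions: 9.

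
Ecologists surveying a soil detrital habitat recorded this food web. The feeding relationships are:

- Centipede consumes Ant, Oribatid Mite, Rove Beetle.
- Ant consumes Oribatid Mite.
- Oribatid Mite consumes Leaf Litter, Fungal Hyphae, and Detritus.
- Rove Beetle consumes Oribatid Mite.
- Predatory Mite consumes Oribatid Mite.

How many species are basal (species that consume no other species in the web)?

3

Basal species (no prey listed): Detritus, Fungal Hyphae, Leaf Litter.
Count: 3.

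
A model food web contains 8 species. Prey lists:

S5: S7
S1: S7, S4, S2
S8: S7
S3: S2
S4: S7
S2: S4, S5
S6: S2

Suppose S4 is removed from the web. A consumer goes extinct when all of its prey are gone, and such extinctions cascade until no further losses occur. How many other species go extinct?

0

Remove S4.
Every predator of it retains at least one other prey: S2 still has S5; S1 still has S7, S2.
No consumer loses all prey, so no secondary extinctions occur.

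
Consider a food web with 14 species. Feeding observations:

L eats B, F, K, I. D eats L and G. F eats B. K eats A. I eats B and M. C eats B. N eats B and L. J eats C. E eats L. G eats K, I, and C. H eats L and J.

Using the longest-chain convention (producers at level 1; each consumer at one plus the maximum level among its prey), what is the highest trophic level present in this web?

Producers (level 1): M, A, B.
B → C → J → H gives H level 4.
No species has a prey at level 4, so no species reaches level 5.

4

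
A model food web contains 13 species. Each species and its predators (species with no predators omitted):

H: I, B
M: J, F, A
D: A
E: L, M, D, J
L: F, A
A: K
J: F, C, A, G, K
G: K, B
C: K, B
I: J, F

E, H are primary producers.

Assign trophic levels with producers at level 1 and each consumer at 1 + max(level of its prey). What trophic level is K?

Trophic level 5

H is a producer → level 1.
I eats H → level 2.
J eats I (level 2); other prey at levels: E 1, M 2 → level 3.
C eats J → level 4.
K eats C (level 4); other prey at levels: J 3, A 4, G 4 → level 5.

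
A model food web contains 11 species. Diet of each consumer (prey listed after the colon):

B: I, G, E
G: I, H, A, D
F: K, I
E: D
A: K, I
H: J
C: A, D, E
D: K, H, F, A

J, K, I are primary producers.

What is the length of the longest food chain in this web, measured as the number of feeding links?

One longest chain: J → H → D → E → B.
It has 5 species and 4 links.

4 links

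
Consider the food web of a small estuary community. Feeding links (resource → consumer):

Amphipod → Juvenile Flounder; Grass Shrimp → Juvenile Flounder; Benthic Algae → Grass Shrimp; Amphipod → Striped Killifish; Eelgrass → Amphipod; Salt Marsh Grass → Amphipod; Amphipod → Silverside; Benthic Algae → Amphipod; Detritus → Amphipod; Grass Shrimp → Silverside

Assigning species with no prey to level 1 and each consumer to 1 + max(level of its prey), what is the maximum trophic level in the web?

3

Basal resources (level 1): Salt Marsh Grass, Benthic Algae, Eelgrass, Detritus.
Benthic Algae → Grass Shrimp → Juvenile Flounder gives Juvenile Flounder level 3.
No species has a prey at level 3, so no species reaches level 4.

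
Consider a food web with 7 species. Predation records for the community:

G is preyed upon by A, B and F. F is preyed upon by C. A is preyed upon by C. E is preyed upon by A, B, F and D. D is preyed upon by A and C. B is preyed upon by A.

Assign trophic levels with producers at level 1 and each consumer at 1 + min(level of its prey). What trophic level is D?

Trophic level 2

E is a producer → level 1.
D eats E → level 2.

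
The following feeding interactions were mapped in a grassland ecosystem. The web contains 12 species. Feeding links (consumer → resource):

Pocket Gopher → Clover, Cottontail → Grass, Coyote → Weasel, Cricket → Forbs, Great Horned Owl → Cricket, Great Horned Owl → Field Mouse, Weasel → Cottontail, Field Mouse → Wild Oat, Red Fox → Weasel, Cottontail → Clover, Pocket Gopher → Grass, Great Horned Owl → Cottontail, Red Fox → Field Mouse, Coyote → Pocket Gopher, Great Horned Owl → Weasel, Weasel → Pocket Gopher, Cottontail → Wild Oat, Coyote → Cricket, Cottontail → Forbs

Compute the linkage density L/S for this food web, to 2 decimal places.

There are L = 19 links among S = 12 species.
L/S = 19/12 = 1.5833 ≈ 1.58.

L/S = 1.58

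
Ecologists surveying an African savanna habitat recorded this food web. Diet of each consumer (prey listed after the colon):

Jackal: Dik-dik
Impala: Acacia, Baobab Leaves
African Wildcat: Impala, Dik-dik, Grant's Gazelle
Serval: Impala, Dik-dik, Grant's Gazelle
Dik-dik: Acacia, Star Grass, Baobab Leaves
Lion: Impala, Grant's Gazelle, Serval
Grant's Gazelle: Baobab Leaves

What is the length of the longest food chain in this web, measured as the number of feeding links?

One longest chain: Acacia → Impala → Serval → Lion.
It has 4 species and 3 links.

3 links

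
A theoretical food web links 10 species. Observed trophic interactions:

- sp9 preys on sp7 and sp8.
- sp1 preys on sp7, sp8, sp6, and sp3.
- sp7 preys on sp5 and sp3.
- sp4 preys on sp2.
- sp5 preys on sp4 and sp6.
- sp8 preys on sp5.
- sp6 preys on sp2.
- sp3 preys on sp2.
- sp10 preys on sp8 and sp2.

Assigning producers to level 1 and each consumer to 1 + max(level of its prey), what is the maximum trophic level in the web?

5

Producers (level 1): sp2.
sp2 → sp4 → sp5 → sp8 → sp10 gives sp10 level 5.
No species has a prey at level 5, so no species reaches level 6.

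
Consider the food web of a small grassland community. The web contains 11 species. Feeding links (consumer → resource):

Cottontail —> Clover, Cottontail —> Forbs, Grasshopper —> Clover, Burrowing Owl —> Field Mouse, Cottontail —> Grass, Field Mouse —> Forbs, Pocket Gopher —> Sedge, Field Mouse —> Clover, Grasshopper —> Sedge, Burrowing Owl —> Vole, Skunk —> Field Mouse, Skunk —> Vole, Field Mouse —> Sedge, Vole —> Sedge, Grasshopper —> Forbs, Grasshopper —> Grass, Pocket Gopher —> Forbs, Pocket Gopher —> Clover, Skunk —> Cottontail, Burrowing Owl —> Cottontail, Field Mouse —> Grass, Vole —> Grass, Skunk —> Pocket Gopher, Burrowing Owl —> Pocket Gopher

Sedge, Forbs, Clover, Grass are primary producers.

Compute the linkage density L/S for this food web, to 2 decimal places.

L/S = 2.18

There are L = 24 links among S = 11 species.
L/S = 24/11 = 2.1818 ≈ 2.18.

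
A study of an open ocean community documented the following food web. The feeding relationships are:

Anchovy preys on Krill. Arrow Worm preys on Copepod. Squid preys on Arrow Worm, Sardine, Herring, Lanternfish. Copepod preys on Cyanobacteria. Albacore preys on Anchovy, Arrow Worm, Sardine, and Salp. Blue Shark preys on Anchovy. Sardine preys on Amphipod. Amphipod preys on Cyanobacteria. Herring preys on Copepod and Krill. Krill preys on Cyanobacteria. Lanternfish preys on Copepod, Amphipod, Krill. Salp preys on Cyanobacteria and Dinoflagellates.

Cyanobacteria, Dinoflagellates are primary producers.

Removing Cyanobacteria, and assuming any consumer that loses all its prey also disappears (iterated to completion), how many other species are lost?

Remove Cyanobacteria.
Round 1: Copepod (all prey gone), Amphipod (all prey gone), Krill (all prey gone) → extinct.
Round 2: Anchovy (all prey gone), Herring (all prey gone), Lanternfish (all prey gone), Sardine (all prey gone), Arrow Worm (all prey gone) → extinct.
Round 3: Squid (all prey gone), Blue Shark (all prey gone) → extinct.
No further losses. Total secondary extinctions: 10.

10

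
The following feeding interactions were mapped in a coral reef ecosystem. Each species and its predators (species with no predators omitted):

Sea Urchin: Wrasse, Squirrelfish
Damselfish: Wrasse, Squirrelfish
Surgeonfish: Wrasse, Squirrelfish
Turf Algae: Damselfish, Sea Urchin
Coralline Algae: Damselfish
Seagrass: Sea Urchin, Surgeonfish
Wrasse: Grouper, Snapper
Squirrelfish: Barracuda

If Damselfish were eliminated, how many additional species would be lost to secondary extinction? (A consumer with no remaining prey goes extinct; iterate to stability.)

Remove Damselfish.
Every predator of it retains at least one other prey: Wrasse still has Sea Urchin, Surgeonfish; Squirrelfish still has Sea Urchin, Surgeonfish.
No consumer loses all prey, so no secondary extinctions occur.

0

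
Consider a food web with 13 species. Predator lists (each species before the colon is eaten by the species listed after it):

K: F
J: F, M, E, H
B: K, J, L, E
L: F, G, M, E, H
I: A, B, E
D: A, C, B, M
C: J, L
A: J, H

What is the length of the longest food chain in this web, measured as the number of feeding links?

3 links

One longest chain: I → B → K → F.
It has 4 species and 3 links.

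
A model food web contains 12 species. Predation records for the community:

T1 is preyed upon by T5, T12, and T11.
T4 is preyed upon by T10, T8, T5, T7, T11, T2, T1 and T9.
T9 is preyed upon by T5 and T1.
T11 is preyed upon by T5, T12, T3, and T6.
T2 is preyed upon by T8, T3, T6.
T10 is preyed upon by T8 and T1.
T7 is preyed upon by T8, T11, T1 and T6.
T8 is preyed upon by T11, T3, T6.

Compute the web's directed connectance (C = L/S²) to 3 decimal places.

The web has S = 12 species and L = 29 feeding links.
C = L / S² = 29 / 144 = 0.2014 ≈ 0.201.

C = 0.201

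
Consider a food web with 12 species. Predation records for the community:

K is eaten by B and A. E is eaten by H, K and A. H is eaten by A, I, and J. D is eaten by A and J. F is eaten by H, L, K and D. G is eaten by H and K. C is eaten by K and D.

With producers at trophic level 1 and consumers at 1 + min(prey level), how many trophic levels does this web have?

3

Producers (level 1): F, C, E, G.
Following each consumer down to its lowest-level prey: F → H → I (levels 1 through 3).
All prey of I (H 2) are at level 2 or above, so I is at level 1 + 2 = 3.
Every consumer has at least one prey at level 2 or below, so none exceeds level 3.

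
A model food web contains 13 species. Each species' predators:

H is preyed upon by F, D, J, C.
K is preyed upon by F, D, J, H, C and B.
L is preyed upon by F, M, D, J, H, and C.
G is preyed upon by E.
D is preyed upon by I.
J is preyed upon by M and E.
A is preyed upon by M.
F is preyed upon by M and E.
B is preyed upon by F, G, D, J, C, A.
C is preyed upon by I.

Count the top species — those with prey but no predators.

3

Top species (has prey, but nothing eats it): M, E, I.
Count: 3.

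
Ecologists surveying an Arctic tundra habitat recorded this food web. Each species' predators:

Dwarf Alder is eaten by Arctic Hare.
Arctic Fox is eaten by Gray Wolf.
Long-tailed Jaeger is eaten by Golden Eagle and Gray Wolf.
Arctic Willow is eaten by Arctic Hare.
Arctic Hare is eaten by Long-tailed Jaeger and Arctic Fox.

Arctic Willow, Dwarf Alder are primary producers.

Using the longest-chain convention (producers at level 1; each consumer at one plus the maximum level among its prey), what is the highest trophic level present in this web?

4

Producers (level 1): Arctic Willow, Dwarf Alder.
Arctic Willow → Arctic Hare → Long-tailed Jaeger → Golden Eagle gives Golden Eagle level 4.
No species has a prey at level 4, so no species reaches level 5.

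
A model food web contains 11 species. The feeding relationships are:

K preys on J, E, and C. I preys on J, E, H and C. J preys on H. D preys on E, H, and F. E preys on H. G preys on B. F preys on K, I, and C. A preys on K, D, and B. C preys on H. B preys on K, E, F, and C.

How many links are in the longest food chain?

One longest chain: H → C → I → F → B → A.
It has 6 species and 5 links.

5 links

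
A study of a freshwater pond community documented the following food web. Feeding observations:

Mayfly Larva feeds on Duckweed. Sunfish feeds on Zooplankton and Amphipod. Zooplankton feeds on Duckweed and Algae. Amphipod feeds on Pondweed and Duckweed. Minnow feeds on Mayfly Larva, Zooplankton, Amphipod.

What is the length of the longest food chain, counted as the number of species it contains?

3 species

One longest chain: Duckweed → Mayfly Larva → Minnow.
It has 3 species and 2 links.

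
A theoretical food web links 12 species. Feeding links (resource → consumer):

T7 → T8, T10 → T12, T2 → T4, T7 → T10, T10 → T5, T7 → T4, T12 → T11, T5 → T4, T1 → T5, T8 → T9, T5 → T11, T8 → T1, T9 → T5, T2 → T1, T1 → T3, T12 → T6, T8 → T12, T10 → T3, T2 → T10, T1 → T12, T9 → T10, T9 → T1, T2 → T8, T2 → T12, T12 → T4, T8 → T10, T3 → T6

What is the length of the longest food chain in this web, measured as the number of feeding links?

One longest chain: T2 → T8 → T9 → T1 → T5 → T11.
It has 6 species and 5 links.

5 links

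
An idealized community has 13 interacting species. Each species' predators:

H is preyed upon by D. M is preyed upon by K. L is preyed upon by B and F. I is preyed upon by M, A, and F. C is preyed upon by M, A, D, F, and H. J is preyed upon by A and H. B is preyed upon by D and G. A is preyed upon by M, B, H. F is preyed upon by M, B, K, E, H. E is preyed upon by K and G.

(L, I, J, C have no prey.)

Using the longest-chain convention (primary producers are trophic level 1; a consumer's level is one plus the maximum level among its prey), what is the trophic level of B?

I is a producer → level 1.
A eats I (level 1); other prey at levels: J 1, C 1 → level 2.
B eats A (level 2); other prey at levels: L 1, F 2 → level 3.

Trophic level 3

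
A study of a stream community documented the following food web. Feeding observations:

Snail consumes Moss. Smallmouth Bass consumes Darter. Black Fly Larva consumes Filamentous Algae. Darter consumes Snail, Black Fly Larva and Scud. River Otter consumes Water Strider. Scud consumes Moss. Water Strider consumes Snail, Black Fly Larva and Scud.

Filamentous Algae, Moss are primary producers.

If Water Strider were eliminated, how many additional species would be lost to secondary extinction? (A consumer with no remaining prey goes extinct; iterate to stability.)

1

Remove Water Strider.
Round 1: River Otter (all prey gone) → extinct.
No further losses. Total secondary extinctions: 1.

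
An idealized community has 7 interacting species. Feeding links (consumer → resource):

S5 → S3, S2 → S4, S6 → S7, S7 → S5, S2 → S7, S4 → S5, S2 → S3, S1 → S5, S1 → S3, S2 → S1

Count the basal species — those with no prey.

Basal species (no prey listed): S3.
Count: 1.

1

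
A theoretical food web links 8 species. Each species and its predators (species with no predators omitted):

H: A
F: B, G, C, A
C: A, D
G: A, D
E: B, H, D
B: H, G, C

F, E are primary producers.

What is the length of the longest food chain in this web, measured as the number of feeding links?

One longest chain: F → B → H → A.
It has 4 species and 3 links.

3 links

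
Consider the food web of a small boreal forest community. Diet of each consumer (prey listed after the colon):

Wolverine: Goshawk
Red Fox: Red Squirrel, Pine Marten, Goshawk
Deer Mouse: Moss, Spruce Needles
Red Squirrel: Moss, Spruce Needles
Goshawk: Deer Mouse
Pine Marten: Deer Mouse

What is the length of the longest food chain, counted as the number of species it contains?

4 species

One longest chain: Moss → Deer Mouse → Goshawk → Wolverine.
It has 4 species and 3 links.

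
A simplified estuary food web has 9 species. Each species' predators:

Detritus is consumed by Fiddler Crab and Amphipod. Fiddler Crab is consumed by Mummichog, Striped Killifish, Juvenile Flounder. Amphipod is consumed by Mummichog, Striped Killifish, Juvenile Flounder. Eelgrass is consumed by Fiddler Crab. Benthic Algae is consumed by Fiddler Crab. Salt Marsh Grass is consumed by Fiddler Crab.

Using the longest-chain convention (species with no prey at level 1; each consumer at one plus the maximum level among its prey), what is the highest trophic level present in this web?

3

Basal resources (level 1): Eelgrass, Detritus, Salt Marsh Grass, Benthic Algae.
Eelgrass → Fiddler Crab → Mummichog gives Mummichog level 3.
No species has a prey at level 3, so no species reaches level 4.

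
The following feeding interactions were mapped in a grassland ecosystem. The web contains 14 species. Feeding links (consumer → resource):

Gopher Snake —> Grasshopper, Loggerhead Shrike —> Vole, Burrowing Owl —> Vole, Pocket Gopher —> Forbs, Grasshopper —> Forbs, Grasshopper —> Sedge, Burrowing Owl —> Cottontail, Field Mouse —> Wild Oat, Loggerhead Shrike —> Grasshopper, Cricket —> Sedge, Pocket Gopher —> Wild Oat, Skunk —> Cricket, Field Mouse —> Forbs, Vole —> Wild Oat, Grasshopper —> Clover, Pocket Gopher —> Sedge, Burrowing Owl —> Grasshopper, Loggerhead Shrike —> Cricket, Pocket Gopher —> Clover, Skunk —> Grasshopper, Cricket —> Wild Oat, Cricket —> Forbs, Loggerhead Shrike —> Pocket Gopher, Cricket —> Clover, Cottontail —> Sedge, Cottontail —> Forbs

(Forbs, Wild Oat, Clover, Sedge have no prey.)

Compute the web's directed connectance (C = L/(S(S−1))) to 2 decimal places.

C = 0.14

The web has S = 14 species and L = 26 feeding links.
C = L / (S(S−1)) = 26 / 182 = 0.1429 ≈ 0.14.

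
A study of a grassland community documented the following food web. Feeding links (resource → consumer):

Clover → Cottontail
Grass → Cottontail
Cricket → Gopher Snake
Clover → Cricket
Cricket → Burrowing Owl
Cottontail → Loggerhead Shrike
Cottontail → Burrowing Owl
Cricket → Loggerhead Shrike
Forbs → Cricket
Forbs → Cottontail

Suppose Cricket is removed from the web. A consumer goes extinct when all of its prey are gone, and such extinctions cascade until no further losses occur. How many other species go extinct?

Remove Cricket.
Round 1: Gopher Snake (all prey gone) → extinct.
No further losses. Total secondary extinctions: 1.

1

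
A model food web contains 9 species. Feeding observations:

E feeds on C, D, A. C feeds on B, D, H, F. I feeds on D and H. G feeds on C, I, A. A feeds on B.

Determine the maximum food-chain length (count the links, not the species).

2 links

One longest chain: F → C → E.
It has 3 species and 2 links.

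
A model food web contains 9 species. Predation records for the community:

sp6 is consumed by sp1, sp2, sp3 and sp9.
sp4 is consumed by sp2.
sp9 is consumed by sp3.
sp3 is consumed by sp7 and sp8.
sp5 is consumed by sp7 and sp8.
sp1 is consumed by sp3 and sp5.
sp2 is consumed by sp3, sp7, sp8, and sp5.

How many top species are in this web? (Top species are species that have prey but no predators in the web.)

2

Top species (has prey, but nothing eats it): sp7, sp8.
Count: 2.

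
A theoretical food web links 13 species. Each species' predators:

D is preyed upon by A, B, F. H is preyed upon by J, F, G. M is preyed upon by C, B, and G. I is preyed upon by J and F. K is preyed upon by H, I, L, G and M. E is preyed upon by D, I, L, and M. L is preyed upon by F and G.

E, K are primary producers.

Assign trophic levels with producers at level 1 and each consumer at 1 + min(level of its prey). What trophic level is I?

Trophic level 2

E is a producer → level 1.
I eats E → level 2.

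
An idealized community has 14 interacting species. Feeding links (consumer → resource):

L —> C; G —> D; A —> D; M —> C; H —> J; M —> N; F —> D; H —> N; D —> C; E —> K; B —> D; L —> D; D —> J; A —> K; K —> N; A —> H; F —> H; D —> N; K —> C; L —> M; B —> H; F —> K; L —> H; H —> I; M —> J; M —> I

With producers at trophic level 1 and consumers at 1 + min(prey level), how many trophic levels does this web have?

Producers (level 1): I, J, N, C.
Following each consumer down to its lowest-level prey: I → H → A (levels 1 through 3).
All prey of A (H 2, D 2, K 2) are at level 2 or above, so A is at level 1 + 2 = 3.
Every consumer has at least one prey at level 2 or below, so none exceeds level 3.

3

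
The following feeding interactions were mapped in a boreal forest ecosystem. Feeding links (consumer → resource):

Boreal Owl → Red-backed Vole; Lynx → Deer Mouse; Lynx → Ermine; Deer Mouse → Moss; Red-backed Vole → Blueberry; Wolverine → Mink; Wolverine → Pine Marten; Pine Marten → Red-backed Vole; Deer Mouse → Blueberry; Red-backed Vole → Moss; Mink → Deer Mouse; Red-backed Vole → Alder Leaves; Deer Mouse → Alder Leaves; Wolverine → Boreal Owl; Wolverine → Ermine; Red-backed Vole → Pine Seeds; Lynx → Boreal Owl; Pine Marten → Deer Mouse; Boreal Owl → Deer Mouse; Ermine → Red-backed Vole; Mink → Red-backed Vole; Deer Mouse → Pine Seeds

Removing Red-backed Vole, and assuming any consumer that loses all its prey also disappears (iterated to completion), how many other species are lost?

1

Remove Red-backed Vole.
Round 1: Ermine (all prey gone) → extinct.
No further losses. Total secondary extinctions: 1.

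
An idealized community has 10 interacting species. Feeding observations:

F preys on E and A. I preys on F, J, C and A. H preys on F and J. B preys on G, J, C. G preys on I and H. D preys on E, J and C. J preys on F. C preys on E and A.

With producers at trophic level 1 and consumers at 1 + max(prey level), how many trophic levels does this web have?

6

Producers (level 1): E, A.
E → F → J → H → G → B gives B level 6.
No species has a prey at level 6, so no species reaches level 7.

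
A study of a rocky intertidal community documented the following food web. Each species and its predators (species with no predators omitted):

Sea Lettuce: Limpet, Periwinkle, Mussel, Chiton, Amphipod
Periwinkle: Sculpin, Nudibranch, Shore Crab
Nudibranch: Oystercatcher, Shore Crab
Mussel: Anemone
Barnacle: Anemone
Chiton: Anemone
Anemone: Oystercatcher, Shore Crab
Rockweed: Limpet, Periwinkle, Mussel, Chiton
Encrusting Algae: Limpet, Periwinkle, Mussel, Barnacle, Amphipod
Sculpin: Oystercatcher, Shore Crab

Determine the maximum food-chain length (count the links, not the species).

3 links

One longest chain: Encrusting Algae → Periwinkle → Sculpin → Oystercatcher.
It has 4 species and 3 links.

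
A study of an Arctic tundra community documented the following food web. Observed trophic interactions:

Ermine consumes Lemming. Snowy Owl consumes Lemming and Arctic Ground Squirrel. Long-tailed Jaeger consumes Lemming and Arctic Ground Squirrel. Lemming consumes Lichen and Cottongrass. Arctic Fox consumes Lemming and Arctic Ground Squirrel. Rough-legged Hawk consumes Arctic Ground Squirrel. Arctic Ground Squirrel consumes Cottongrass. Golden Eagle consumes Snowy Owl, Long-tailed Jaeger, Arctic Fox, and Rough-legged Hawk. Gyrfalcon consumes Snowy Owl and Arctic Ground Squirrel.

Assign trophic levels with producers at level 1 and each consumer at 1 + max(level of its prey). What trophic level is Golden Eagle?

Cottongrass is a producer → level 1.
Lemming eats Cottongrass (level 1); other prey at levels: Lichen 1 → level 2.
Snowy Owl eats Lemming (level 2); other prey at levels: Arctic Ground Squirrel 2 → level 3.
Golden Eagle eats Snowy Owl (level 3); other prey at levels: Rough-legged Hawk 3, Arctic Fox 3, Long-tailed Jaeger 3 → level 4.

Trophic level 4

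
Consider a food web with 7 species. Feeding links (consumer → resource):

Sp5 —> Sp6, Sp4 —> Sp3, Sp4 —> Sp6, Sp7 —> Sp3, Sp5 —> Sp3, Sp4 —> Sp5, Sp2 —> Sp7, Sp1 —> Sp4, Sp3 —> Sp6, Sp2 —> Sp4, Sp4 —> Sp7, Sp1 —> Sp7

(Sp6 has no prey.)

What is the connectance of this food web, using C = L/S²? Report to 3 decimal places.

The web has S = 7 species and L = 12 feeding links.
C = L / S² = 12 / 49 = 0.2449 ≈ 0.245.

C = 0.245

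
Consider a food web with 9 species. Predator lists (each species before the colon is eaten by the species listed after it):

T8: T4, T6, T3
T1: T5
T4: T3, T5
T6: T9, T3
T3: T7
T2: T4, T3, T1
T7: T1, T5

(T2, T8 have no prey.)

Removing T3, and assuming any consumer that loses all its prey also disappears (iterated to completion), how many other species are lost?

Remove T3.
Round 1: T7 (all prey gone) → extinct.
No further losses. Total secondary extinctions: 1.

1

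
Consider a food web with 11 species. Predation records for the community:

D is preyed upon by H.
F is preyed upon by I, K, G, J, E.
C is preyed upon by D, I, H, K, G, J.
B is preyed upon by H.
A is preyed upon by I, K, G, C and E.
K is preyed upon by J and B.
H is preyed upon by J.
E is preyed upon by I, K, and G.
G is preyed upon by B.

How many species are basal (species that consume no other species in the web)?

2

Basal species (no prey listed): F, A.
Count: 2.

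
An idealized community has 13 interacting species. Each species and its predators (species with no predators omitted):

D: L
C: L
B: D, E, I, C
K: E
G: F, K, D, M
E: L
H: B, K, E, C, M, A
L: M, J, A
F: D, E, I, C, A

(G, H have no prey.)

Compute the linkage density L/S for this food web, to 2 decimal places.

L/S = 2.00

There are L = 26 links among S = 13 species.
L/S = 26/13 = 2.0000 ≈ 2.00.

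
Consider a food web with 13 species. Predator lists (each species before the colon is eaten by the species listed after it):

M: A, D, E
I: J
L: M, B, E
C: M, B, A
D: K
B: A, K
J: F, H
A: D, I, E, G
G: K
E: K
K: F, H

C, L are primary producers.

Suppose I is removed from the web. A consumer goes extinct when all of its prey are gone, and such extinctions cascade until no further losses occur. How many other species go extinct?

1

Remove I.
Round 1: J (all prey gone) → extinct.
No further losses. Total secondary extinctions: 1.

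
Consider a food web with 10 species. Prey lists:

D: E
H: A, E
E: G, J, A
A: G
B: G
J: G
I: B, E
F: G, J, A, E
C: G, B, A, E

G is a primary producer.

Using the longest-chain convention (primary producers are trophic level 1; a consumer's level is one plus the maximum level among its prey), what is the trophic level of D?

Trophic level 4

G is a producer → level 1.
J eats G → level 2.
E eats J (level 2); other prey at levels: G 1, A 2 → level 3.
D eats E → level 4.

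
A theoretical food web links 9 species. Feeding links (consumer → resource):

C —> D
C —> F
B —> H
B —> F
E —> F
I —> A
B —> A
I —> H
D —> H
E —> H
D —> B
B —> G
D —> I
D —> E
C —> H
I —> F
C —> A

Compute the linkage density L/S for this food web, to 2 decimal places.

L/S = 1.89

There are L = 17 links among S = 9 species.
L/S = 17/9 = 1.8889 ≈ 1.89.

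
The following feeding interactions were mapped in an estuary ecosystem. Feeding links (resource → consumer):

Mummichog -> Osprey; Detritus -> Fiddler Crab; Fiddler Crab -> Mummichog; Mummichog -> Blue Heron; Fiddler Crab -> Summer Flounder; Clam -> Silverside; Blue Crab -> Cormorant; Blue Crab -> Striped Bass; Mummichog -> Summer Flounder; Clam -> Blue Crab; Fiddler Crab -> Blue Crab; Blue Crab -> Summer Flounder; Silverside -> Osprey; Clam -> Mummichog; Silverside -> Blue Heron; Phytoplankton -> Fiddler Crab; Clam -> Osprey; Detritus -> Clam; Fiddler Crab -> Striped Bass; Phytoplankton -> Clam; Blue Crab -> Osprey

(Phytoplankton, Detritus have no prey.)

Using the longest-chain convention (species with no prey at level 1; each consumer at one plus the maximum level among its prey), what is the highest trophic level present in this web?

4

Basal resources (level 1): Phytoplankton, Detritus.
Phytoplankton → Clam → Blue Crab → Osprey gives Osprey level 4.
No species has a prey at level 4, so no species reaches level 5.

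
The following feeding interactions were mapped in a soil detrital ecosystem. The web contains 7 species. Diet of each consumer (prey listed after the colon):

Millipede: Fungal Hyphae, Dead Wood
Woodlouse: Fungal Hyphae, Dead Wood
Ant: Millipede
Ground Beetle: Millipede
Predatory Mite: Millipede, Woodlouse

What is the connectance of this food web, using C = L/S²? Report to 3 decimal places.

C = 0.163

The web has S = 7 species and L = 8 feeding links.
C = L / S² = 8 / 49 = 0.1633 ≈ 0.163.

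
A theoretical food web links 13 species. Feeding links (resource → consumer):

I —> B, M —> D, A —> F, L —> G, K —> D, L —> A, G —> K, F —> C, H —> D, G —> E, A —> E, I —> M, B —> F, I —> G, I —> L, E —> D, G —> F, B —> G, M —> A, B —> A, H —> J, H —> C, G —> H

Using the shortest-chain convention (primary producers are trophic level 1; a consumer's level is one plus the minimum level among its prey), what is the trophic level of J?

I is a producer → level 1.
G eats I → level 2.
H eats G → level 3.
J eats H → level 4.
No prey of J is below level 3, so 4 is the minimum.

Trophic level 4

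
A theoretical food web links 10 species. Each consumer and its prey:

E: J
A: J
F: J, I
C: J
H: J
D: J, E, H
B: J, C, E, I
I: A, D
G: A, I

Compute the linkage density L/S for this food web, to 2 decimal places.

There are L = 17 links among S = 10 species.
L/S = 17/10 = 1.7000 ≈ 1.70.

L/S = 1.70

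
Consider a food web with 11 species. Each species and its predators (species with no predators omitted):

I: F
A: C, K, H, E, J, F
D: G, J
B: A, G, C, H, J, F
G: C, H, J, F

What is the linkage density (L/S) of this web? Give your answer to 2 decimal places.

L/S = 1.73

There are L = 19 links among S = 11 species.
L/S = 19/11 = 1.7273 ≈ 1.73.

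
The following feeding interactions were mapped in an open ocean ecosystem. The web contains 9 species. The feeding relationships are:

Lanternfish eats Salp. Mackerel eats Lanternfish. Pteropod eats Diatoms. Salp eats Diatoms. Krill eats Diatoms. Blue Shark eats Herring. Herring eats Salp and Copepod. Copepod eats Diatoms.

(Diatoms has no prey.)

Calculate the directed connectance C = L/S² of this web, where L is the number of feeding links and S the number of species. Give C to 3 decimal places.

The web has S = 9 species and L = 9 feeding links.
C = L / S² = 9 / 81 = 0.1111 ≈ 0.111.

C = 0.111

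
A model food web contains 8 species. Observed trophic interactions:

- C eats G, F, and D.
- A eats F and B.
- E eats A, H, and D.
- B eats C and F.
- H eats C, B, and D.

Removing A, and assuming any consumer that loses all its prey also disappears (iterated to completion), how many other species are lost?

Remove A.
Every predator of it retains at least one other prey: E still has D, H.
No consumer loses all prey, so no secondary extinctions occur.

0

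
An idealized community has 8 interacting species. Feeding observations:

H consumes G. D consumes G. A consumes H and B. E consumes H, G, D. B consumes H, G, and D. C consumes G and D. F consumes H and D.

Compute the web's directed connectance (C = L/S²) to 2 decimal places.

C = 0.22

The web has S = 8 species and L = 14 feeding links.
C = L / S² = 14 / 64 = 0.2188 ≈ 0.22.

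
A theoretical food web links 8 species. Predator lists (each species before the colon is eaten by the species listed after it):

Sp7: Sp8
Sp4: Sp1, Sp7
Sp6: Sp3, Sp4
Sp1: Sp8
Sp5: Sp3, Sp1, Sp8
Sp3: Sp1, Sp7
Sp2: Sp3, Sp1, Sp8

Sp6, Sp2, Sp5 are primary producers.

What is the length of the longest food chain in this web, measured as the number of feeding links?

3 links

One longest chain: Sp6 → Sp3 → Sp1 → Sp8.
It has 4 species and 3 links.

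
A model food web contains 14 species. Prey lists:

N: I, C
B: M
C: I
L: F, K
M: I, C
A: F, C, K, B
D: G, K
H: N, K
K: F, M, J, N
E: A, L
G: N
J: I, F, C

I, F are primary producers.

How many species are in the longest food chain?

6 species

One longest chain: I → C → M → B → A → E.
It has 6 species and 5 links.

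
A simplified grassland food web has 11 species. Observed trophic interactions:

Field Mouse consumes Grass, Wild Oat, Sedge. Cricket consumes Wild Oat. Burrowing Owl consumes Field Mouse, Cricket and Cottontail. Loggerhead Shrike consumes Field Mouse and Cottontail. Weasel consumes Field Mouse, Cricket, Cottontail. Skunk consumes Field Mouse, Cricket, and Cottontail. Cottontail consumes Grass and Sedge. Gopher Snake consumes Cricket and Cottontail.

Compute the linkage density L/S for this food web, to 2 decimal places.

There are L = 19 links among S = 11 species.
L/S = 19/11 = 1.7273 ≈ 1.73.

L/S = 1.73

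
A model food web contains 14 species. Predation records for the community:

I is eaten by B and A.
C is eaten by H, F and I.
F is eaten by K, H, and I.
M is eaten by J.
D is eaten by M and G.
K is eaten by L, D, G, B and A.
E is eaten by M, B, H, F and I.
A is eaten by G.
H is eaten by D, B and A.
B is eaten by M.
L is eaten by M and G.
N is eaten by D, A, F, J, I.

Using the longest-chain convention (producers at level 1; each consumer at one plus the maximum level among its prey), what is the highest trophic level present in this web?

6

Producers (level 1): C, E, N.
C → F → I → B → M → J gives J level 6.
No species has a prey at level 6, so no species reaches level 7.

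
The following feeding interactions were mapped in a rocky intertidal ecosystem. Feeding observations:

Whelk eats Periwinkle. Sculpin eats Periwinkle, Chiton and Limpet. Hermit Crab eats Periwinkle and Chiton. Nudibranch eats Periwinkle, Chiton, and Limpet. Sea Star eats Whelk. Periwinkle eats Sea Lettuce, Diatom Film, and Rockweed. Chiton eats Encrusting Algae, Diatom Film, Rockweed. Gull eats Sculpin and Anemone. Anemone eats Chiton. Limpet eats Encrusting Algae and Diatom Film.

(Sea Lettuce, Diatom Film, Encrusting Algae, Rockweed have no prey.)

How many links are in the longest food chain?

3 links

One longest chain: Diatom Film → Chiton → Anemone → Gull.
It has 4 species and 3 links.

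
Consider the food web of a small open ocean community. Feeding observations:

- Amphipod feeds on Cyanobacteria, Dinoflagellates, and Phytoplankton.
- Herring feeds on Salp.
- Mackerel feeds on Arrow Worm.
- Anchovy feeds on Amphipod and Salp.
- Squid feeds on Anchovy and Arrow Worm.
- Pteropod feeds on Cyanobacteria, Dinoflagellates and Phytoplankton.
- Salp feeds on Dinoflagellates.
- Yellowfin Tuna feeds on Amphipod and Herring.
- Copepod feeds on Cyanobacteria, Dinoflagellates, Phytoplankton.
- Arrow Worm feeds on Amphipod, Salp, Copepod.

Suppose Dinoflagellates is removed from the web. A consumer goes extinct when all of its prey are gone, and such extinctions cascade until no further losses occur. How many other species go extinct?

Remove Dinoflagellates.
Round 1: Salp (all prey gone) → extinct.
Round 2: Herring (all prey gone) → extinct.
No further losses. Total secondary extinctions: 2.

2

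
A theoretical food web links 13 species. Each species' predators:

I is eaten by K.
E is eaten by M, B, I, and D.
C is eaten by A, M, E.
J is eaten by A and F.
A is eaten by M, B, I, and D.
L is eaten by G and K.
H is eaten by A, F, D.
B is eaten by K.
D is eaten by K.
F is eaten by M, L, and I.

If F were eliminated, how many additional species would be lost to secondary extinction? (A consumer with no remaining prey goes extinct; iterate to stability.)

2

Remove F.
Round 1: L (all prey gone) → extinct.
Round 2: G (all prey gone) → extinct.
No further losses. Total secondary extinctions: 2.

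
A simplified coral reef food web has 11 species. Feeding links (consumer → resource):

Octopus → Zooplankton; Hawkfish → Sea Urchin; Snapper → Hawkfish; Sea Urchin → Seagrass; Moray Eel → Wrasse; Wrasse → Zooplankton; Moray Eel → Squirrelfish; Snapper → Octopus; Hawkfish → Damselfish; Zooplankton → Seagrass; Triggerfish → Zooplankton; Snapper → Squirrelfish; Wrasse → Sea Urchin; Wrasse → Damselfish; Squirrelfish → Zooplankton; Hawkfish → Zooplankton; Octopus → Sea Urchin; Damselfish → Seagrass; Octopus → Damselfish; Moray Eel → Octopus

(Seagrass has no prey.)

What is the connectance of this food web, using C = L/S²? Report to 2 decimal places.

The web has S = 11 species and L = 20 feeding links.
C = L / S² = 20 / 121 = 0.1653 ≈ 0.17.

C = 0.17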